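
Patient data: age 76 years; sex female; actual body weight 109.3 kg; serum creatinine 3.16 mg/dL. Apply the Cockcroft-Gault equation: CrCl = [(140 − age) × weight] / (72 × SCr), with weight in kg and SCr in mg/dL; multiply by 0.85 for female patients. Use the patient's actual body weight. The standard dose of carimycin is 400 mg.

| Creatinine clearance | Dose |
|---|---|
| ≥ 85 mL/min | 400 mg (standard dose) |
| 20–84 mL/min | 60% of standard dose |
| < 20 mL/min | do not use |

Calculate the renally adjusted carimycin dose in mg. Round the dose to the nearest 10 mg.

CrCl = (140 − 76) × 109.3 / (72 × 3.16) × 0.85 = 6995.2 / 227.52 × 0.85 ≈ 26.1 mL/min
CrCl ≈ 26 mL/min → bracket 20–84 mL/min.
60% of 400 mg = 240 mg

240 mg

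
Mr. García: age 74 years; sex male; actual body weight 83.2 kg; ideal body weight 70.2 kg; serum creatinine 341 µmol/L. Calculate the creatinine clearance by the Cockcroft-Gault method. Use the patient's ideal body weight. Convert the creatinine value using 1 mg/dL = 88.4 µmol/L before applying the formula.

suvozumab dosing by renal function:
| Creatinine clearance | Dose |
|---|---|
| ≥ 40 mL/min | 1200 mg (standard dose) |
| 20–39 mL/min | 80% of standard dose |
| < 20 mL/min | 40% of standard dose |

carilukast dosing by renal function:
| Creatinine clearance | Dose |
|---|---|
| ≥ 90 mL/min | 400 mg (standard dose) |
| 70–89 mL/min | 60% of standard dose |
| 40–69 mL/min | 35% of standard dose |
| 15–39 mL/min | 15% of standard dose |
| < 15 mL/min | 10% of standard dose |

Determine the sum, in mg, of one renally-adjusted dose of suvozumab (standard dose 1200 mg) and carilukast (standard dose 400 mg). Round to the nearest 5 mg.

SCr = 341 / 88.4 = 3.857 mg/dL
CrCl = (140 − 74) × 70.2 / (72 × 3.857) = 4633.2 / 277.70 ≈ 16.7 mL/min
CrCl ≈ 17 mL/min.
suvozumab: < 20 mL/min → 40% of 1200 mg = 480 mg.
carilukast: 15–39 mL/min → 15% of 400 mg = 60 mg.
Total = 480 + 60 = 540 mg.

540 mg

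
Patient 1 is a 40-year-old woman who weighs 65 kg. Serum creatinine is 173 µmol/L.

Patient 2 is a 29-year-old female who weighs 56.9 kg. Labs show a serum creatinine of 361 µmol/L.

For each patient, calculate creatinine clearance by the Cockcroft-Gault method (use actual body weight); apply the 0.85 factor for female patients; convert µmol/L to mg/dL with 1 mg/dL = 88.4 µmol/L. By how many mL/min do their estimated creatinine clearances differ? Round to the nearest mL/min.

21 mL/min

Patient 1: SCr = 173 / 88.4 = 1.957 mg/dL
Patient 1: CrCl = (140 − 40) × 65 / (72 × 1.957) × 0.85 = 6500.0 / 140.90 × 0.85 ≈ 39.2 mL/min
Patient 2: SCr = 361 / 88.4 = 4.084 mg/dL
Patient 2: CrCl = (140 − 29) × 56.9 / (72 × 4.084) × 0.85 = 6315.9 / 294.05 × 0.85 ≈ 18.3 mL/min
|39.2 − 18.3| = 20.9 mL/min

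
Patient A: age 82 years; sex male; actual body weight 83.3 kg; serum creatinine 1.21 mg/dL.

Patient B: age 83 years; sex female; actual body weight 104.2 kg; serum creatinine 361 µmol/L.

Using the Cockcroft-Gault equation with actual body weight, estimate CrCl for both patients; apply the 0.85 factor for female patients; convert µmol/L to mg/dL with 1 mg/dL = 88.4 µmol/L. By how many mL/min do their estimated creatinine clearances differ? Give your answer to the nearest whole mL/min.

Patient A: CrCl = (140 − 82) × 83.3 / (72 × 1.21) = 4831.4 / 87.12 ≈ 55.5 mL/min
Patient B: SCr = 361 / 88.4 = 4.084 mg/dL
Patient B: CrCl = (140 − 83) × 104.2 / (72 × 4.084) × 0.85 = 5939.4 / 294.05 × 0.85 ≈ 17.2 mL/min
|55.5 − 17.2| = 38.3 mL/min

38 mL/min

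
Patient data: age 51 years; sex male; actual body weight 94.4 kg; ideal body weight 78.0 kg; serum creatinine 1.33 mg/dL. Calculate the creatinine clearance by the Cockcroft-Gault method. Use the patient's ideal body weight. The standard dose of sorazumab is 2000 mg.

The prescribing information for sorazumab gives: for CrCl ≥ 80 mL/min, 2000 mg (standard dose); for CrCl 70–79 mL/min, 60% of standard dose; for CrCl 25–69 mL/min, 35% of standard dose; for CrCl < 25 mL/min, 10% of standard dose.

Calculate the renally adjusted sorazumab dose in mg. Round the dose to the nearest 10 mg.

1200 mg

CrCl = (140 − 51) × 78 / (72 × 1.33) = 6942.0 / 95.76 ≈ 72.5 mL/min
CrCl ≈ 72 mL/min → bracket 70–79 mL/min.
60% of 2000 mg = 1200 mg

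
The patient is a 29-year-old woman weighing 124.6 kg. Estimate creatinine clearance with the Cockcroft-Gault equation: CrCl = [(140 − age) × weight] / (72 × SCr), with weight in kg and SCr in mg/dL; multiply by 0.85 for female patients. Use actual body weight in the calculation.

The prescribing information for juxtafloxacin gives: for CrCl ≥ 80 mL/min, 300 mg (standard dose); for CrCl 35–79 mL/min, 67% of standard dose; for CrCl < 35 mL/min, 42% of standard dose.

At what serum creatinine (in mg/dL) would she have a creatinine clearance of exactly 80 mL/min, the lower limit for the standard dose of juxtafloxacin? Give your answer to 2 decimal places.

Standard dose requires CrCl ≥ 80 mL/min.
Set (140 − 29) × 124.6 × 0.85 / (72 × SCr) = 80
SCr = (140 − 29) × 124.6 × 0.85 / (72 × 80) = 2.041 mg/dL

2.04 mg/dL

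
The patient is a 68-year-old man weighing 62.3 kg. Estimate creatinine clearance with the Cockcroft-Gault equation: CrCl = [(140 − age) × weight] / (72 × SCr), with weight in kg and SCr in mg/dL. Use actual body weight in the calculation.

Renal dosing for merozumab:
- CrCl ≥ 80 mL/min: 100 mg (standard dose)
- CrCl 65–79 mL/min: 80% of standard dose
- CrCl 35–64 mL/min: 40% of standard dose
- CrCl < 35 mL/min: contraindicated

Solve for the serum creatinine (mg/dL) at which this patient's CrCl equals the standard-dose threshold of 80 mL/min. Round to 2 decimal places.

Standard dose requires CrCl ≥ 80 mL/min.
Set (140 − 68) × 62.3 / (72 × SCr) = 80
SCr = (140 − 68) × 62.3 / (72 × 80) = 0.779 mg/dL

0.78 mg/dL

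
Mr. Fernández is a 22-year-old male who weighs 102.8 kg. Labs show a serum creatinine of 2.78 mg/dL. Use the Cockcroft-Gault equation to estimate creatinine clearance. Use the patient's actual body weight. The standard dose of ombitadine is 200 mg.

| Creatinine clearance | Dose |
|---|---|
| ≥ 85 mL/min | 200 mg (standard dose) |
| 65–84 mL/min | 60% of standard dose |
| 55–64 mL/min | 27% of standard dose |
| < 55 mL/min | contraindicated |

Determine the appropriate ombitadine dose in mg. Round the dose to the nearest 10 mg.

CrCl = (140 − 22) × 102.8 / (72 × 2.78) = 12130.4 / 200.16 ≈ 60.6 mL/min
CrCl ≈ 61 mL/min → bracket 55–64 mL/min.
27% of 200 mg = 54 mg → 50 mg

50 mg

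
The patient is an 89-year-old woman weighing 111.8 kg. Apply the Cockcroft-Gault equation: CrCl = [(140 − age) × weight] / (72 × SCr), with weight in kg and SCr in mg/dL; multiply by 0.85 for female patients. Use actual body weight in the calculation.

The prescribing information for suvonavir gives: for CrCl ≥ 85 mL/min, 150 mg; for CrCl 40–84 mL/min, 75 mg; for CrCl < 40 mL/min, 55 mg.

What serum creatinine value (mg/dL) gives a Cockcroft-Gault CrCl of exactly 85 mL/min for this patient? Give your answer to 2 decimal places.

Standard dose requires CrCl ≥ 85 mL/min.
Set (140 − 89) × 111.8 × 0.85 / (72 × SCr) = 85
SCr = (140 − 89) × 111.8 × 0.85 / (72 × 85) = 0.792 mg/dL

0.79 mg/dL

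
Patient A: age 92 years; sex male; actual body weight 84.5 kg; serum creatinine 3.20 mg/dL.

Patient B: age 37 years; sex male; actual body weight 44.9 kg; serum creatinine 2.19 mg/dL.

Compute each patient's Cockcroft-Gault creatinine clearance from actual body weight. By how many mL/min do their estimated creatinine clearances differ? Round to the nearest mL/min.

12 mL/min

Patient A: CrCl = (140 − 92) × 84.5 / (72 × 3.2) = 4056.0 / 230.40 ≈ 17.6 mL/min
Patient B: CrCl = (140 − 37) × 44.9 / (72 × 2.19) = 4624.7 / 157.68 ≈ 29.3 mL/min
|17.6 − 29.3| = 11.7 mL/min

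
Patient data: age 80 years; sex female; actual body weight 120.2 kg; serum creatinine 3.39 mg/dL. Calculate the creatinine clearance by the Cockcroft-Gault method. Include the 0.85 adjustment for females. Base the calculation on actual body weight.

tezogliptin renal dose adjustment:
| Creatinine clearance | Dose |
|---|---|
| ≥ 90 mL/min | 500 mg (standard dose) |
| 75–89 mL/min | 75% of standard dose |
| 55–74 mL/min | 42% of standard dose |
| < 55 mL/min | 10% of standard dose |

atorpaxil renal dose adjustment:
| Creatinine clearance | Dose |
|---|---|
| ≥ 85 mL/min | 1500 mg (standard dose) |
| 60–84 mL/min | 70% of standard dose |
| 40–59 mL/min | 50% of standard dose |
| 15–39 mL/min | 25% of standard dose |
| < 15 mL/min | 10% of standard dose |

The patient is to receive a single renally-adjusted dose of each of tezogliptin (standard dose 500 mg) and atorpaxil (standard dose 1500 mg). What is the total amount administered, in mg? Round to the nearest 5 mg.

425 mg

CrCl = (140 − 80) × 120.2 / (72 × 3.39) × 0.85 = 7212.0 / 244.08 × 0.85 ≈ 25.1 mL/min
CrCl ≈ 25 mL/min.
tezogliptin: < 55 mL/min → 10% of 500 mg = 50 mg.
atorpaxil: 15–39 mL/min → 25% of 1500 mg = 375 mg.
Total = 50 + 375 = 425 mg.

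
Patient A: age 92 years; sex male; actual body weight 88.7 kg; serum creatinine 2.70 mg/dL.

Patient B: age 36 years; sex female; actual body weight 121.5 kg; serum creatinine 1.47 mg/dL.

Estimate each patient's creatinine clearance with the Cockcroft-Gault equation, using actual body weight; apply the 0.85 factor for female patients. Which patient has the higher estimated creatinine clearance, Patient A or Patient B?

Patient A: CrCl = (140 − 92) × 88.7 / (72 × 2.7) = 4257.6 / 194.40 ≈ 21.9 mL/min
Patient B: CrCl = (140 − 36) × 121.5 / (72 × 1.47) × 0.85 = 12636.0 / 105.84 × 0.85 ≈ 101.5 mL/min
21.9 vs 101.5 mL/min → Patient B is higher.

Patient B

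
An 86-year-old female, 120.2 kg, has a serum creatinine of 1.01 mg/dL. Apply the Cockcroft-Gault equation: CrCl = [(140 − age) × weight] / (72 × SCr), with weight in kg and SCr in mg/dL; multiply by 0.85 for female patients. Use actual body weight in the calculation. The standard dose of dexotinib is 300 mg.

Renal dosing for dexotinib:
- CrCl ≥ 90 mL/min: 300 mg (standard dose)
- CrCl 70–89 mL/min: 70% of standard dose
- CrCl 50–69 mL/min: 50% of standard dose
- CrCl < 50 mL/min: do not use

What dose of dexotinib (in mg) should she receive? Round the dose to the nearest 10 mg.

CrCl = (140 − 86) × 120.2 / (72 × 1.01) × 0.85 = 6490.8 / 72.72 × 0.85 ≈ 75.9 mL/min
CrCl ≈ 76 mL/min → bracket 70–89 mL/min.
70% of 300 mg = 210 mg

210 mg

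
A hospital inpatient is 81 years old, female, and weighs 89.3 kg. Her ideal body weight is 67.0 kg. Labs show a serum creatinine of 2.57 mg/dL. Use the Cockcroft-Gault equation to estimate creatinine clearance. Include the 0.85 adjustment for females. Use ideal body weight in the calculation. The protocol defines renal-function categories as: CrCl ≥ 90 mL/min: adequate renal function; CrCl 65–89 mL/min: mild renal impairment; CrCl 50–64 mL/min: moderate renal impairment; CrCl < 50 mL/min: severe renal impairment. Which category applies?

severe renal impairment

CrCl = (140 − 81) × 67 / (72 × 2.57) × 0.85 = 3953.0 / 185.04 × 0.85 ≈ 18.2 mL/min
18 mL/min falls in the 'severe renal impairment' range.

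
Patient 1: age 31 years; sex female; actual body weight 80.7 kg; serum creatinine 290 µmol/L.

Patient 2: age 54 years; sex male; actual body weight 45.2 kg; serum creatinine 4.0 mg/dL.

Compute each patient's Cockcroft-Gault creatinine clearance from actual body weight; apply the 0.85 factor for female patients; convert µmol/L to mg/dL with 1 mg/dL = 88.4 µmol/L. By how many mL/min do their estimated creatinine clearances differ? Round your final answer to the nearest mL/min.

18 mL/min

Patient 1: SCr = 290 / 88.4 = 3.281 mg/dL
Patient 1: CrCl = (140 − 31) × 80.7 / (72 × 3.281) × 0.85 = 8796.3 / 236.23 × 0.85 ≈ 31.7 mL/min
Patient 2: CrCl = (140 − 54) × 45.2 / (72 × 4) = 3887.2 / 288.00 ≈ 13.5 mL/min
|31.7 − 13.5| = 18.2 mL/min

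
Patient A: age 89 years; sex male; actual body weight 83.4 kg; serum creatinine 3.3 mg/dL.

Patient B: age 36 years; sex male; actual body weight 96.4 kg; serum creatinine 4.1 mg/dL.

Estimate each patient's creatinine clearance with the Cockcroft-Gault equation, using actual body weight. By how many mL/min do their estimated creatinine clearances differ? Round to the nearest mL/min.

16 mL/min

Patient A: CrCl = (140 − 89) × 83.4 / (72 × 3.3) = 4253.4 / 237.60 ≈ 17.9 mL/min
Patient B: CrCl = (140 − 36) × 96.4 / (72 × 4.1) = 10025.6 / 295.20 ≈ 34.0 mL/min
|17.9 − 34.0| = 16.1 mL/min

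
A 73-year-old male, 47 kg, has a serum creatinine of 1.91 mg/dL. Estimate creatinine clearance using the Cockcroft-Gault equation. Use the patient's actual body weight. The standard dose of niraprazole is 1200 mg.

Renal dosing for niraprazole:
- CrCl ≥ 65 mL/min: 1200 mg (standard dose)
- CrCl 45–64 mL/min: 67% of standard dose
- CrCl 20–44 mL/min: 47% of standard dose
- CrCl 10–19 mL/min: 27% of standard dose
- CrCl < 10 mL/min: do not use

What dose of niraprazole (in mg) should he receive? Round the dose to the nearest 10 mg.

560 mg

CrCl = (140 − 73) × 47 / (72 × 1.91) = 3149.0 / 137.52 ≈ 22.9 mL/min
CrCl ≈ 23 mL/min → bracket 20–44 mL/min.
47% of 1200 mg = 564 mg → 560 mg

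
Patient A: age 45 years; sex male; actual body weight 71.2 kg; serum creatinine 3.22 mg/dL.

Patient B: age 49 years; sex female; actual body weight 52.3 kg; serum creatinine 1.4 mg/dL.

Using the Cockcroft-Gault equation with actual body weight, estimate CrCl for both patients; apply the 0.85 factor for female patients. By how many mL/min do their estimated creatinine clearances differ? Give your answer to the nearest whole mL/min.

11 mL/min

Patient A: CrCl = (140 − 45) × 71.2 / (72 × 3.22) = 6764.0 / 231.84 ≈ 29.2 mL/min
Patient B: CrCl = (140 − 49) × 52.3 / (72 × 1.4) × 0.85 = 4759.3 / 100.80 × 0.85 ≈ 40.1 mL/min
|29.2 − 40.1| = 10.9 mL/min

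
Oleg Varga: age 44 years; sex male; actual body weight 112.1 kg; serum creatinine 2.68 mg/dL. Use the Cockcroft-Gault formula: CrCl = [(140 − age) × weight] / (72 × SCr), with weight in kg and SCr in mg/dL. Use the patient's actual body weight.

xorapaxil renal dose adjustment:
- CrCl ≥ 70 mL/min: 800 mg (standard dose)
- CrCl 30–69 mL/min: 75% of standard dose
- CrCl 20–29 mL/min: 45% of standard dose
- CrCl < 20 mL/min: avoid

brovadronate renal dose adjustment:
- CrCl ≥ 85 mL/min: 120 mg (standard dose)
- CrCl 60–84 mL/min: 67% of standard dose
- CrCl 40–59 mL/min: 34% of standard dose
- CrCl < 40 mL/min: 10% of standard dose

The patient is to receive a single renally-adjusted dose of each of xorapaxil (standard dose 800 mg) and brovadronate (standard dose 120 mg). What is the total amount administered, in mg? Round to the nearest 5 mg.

640 mg

CrCl = (140 − 44) × 112.1 / (72 × 2.68) = 10761.6 / 192.96 ≈ 55.8 mL/min
CrCl ≈ 56 mL/min.
xorapaxil: 30–69 mL/min → 75% of 800 mg = 600 mg.
brovadronate: 40–59 mL/min → 34% of 120 mg = 40.8 mg.
Total = 600 + 40.8 = 640.8 mg.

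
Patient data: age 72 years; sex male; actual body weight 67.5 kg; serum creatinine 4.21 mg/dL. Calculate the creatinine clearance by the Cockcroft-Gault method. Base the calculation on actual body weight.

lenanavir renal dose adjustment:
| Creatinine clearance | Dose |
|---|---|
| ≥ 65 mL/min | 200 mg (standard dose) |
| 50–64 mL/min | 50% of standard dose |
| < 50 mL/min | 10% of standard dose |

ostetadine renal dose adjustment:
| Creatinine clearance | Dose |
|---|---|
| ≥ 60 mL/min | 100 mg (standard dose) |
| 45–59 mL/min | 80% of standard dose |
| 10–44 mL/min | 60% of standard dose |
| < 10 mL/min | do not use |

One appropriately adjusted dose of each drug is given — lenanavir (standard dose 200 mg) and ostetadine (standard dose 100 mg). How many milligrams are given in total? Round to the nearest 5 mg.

80 mg

CrCl = (140 − 72) × 67.5 / (72 × 4.21) = 4590.0 / 303.12 ≈ 15.1 mL/min
CrCl ≈ 15 mL/min.
lenanavir: < 50 mL/min → 10% of 200 mg = 20 mg.
ostetadine: 10–44 mL/min → 60% of 100 mg = 60 mg.
Total = 20 + 60 = 80 mg.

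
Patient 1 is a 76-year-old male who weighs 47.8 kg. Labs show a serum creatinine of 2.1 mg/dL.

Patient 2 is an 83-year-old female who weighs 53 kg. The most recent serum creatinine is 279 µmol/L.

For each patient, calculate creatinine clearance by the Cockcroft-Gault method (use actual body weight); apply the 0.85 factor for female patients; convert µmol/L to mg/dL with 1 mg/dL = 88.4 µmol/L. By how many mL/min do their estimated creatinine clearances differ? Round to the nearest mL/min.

Patient 1: CrCl = (140 − 76) × 47.8 / (72 × 2.1) = 3059.2 / 151.20 ≈ 20.2 mL/min
Patient 2: SCr = 279 / 88.4 = 3.156 mg/dL
Patient 2: CrCl = (140 − 83) × 53 / (72 × 3.156) × 0.85 = 3021.0 / 227.23 × 0.85 ≈ 11.3 mL/min
|20.2 − 11.3| = 8.9 mL/min

9 mL/min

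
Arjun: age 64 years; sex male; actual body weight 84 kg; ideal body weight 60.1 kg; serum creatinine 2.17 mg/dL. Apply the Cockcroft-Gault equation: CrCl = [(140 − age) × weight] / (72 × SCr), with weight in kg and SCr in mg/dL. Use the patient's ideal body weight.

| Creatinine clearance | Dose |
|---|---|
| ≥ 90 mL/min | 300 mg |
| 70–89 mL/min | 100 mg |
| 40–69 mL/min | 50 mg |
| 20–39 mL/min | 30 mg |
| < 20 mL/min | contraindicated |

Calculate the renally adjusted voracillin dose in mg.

CrCl = (140 − 64) × 60.1 / (72 × 2.17) = 4567.6 / 156.24 ≈ 29.2 mL/min
CrCl ≈ 29 mL/min → bracket 20–39 mL/min.
Dose for this bracket: 30 mg.

30 mg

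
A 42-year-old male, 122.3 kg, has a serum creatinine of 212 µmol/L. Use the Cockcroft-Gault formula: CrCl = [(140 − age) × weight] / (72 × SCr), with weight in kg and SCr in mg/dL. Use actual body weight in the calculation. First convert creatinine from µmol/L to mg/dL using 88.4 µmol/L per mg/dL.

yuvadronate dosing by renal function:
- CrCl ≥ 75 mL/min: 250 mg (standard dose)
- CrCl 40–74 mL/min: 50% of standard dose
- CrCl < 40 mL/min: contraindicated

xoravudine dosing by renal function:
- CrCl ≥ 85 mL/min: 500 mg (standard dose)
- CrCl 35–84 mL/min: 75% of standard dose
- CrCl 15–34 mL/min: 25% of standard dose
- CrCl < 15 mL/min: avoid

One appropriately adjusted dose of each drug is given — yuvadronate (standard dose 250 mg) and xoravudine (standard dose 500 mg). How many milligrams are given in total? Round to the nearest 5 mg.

SCr = 212 / 88.4 = 2.398 mg/dL
CrCl = (140 − 42) × 122.3 / (72 × 2.398) = 11985.4 / 172.66 ≈ 69.4 mL/min
CrCl ≈ 69 mL/min.
yuvadronate: 40–74 mL/min → 50% of 250 mg = 125 mg.
xoravudine: 35–84 mL/min → 75% of 500 mg = 375 mg.
Total = 125 + 375 = 500 mg.

500 mg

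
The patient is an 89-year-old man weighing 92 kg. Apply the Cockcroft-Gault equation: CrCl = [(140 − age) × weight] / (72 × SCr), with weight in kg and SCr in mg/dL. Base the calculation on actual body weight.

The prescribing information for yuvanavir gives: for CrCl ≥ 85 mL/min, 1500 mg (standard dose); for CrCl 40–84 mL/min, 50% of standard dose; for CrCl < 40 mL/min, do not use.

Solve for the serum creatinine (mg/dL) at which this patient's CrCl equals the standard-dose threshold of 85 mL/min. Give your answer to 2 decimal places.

Standard dose requires CrCl ≥ 85 mL/min.
Set (140 − 89) × 92 / (72 × SCr) = 85
SCr = (140 − 89) × 92 / (72 × 85) = 0.767 mg/dL

0.77 mg/dL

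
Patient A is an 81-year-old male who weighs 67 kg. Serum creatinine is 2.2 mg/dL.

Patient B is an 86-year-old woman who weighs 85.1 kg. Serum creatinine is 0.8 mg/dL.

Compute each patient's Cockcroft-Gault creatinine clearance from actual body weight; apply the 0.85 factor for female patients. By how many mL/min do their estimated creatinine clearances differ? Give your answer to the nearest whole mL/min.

Patient A: CrCl = (140 − 81) × 67 / (72 × 2.2) = 3953.0 / 158.40 ≈ 25.0 mL/min
Patient B: CrCl = (140 − 86) × 85.1 / (72 × 0.8) × 0.85 = 4595.4 / 57.60 × 0.85 ≈ 67.8 mL/min
|25.0 − 67.8| = 42.8 mL/min

43 mL/min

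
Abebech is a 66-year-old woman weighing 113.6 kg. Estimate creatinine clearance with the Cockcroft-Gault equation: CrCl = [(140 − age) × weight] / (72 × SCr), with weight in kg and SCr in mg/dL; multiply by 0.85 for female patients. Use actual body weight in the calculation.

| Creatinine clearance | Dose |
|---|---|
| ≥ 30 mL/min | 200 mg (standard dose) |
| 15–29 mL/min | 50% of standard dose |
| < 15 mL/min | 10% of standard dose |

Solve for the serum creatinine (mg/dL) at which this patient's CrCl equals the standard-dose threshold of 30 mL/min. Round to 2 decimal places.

3.31 mg/dL

Standard dose requires CrCl ≥ 30 mL/min.
Set (140 − 66) × 113.6 × 0.85 / (72 × SCr) = 30
SCr = (140 − 66) × 113.6 × 0.85 / (72 × 30) = 3.308 mg/dL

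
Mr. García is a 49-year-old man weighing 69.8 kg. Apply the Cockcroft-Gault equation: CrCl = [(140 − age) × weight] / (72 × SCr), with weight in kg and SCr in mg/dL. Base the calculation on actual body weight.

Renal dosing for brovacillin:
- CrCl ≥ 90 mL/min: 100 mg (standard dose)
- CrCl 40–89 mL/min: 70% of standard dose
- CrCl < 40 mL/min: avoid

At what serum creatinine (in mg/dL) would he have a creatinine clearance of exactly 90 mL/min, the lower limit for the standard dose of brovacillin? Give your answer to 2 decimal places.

0.98 mg/dL

Standard dose requires CrCl ≥ 90 mL/min.
Set (140 − 49) × 69.8 / (72 × SCr) = 90
SCr = (140 − 49) × 69.8 / (72 × 90) = 0.980 mg/dL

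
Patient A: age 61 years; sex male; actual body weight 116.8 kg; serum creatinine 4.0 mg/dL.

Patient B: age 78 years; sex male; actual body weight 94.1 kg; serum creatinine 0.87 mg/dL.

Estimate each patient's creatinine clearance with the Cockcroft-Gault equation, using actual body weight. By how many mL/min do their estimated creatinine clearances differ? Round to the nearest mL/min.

61 mL/min

Patient A: CrCl = (140 − 61) × 116.8 / (72 × 4) = 9227.2 / 288.00 ≈ 32.0 mL/min
Patient B: CrCl = (140 − 78) × 94.1 / (72 × 0.87) = 5834.2 / 62.64 ≈ 93.1 mL/min
|32.0 − 93.1| = 61.1 mL/min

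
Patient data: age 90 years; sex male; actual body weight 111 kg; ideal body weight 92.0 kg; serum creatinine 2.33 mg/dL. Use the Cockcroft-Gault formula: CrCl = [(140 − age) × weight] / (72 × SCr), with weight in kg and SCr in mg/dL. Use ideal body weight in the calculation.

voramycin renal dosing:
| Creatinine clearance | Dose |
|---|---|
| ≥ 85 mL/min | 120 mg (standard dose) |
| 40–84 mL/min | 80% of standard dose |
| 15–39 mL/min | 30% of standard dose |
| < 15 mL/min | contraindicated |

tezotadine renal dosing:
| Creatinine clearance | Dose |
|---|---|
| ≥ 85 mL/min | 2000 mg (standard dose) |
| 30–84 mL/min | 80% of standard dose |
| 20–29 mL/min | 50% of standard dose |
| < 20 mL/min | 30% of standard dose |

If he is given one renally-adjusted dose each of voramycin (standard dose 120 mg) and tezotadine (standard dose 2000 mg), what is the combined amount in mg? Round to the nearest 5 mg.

1035 mg

CrCl = (140 − 90) × 92 / (72 × 2.33) = 4600.0 / 167.76 ≈ 27.4 mL/min
CrCl ≈ 27 mL/min.
voramycin: 15–39 mL/min → 30% of 120 mg = 36 mg.
tezotadine: 20–29 mL/min → 50% of 2000 mg = 1000 mg.
Total = 36 + 1000 = 1036 mg.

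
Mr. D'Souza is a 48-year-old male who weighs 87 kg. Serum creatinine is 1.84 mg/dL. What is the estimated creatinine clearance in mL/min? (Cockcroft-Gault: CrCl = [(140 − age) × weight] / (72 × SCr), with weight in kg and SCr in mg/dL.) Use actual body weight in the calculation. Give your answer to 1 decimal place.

CrCl = (140 − 48) × 87 / (72 × 1.84) = 8004.0 / 132.48 ≈ 60.4 mL/min

60.4 mL/min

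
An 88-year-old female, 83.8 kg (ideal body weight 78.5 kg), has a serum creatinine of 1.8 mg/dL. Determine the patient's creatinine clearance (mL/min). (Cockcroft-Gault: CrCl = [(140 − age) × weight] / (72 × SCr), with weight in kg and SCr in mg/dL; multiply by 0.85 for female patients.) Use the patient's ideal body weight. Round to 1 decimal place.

26.8 mL/min

CrCl = (140 − 88) × 78.5 / (72 × 1.8) × 0.85 = 4082.0 / 129.60 × 0.85 ≈ 26.8 mL/min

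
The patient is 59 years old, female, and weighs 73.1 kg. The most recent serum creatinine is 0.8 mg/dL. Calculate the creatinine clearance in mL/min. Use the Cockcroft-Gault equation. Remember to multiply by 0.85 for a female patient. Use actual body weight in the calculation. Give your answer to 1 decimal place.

87.4 mL/min

CrCl = (140 − 59) × 73.1 / (72 × 0.8) × 0.85 = 5921.1 / 57.60 × 0.85 ≈ 87.4 mL/min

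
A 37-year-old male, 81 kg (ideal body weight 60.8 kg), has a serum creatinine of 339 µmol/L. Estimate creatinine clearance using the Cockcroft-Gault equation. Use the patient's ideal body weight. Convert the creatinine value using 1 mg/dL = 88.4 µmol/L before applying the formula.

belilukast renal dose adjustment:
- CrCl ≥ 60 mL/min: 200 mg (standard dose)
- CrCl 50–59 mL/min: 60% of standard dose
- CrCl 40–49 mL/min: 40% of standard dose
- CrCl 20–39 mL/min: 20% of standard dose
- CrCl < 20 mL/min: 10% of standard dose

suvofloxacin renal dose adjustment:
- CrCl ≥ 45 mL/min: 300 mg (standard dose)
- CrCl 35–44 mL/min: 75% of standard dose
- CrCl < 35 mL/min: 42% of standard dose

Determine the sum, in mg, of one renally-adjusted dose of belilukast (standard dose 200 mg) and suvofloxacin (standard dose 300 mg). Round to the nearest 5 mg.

SCr = 339 / 88.4 = 3.835 mg/dL
CrCl = (140 − 37) × 60.8 / (72 × 3.835) = 6262.4 / 276.12 ≈ 22.7 mL/min
CrCl ≈ 23 mL/min.
belilukast: 20–39 mL/min → 20% of 200 mg = 40 mg.
suvofloxacin: < 35 mL/min → 42% of 300 mg = 126 mg.
Total = 40 + 126 = 166 mg.

165 mg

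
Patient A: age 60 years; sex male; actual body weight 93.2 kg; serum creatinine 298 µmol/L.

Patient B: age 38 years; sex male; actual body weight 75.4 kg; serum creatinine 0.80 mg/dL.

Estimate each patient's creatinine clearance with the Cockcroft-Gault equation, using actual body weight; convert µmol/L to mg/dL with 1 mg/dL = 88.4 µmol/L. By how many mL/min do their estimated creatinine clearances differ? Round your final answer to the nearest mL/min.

Patient A: SCr = 298 / 88.4 = 3.371 mg/dL
Patient A: CrCl = (140 − 60) × 93.2 / (72 × 3.371) = 7456.0 / 242.71 ≈ 30.7 mL/min
Patient B: CrCl = (140 − 38) × 75.4 / (72 × 0.8) = 7690.8 / 57.60 ≈ 133.5 mL/min
|30.7 − 133.5| = 102.8 mL/min

103 mL/min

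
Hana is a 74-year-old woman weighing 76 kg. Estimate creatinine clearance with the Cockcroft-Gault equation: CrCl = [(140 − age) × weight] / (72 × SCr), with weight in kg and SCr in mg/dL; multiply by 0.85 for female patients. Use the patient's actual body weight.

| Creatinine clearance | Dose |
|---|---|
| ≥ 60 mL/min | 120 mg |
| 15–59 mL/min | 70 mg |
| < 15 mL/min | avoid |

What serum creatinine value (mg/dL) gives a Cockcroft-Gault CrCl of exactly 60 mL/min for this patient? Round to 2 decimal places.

Standard dose requires CrCl ≥ 60 mL/min.
Set (140 − 74) × 76 × 0.85 / (72 × SCr) = 60
SCr = (140 − 74) × 76 × 0.85 / (72 × 60) = 0.987 mg/dL

0.99 mg/dL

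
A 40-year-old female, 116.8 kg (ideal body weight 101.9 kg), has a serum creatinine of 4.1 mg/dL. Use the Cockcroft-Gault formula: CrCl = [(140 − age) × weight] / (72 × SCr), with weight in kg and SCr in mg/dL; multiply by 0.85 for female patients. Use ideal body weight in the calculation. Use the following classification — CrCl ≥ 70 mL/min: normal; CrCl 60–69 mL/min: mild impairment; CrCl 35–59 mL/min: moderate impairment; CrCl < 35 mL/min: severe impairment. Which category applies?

severe impairment

CrCl = (140 − 40) × 101.9 / (72 × 4.1) × 0.85 = 10190.0 / 295.20 × 0.85 ≈ 29.3 mL/min
29 mL/min falls in the 'severe impairment' range.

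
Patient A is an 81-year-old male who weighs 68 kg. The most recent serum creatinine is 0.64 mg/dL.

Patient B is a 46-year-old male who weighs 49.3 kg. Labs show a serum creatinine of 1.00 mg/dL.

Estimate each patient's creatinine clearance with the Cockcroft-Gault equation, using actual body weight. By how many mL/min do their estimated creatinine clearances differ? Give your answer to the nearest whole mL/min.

23 mL/min

Patient A: CrCl = (140 − 81) × 68 / (72 × 0.64) = 4012.0 / 46.08 ≈ 87.1 mL/min
Patient B: CrCl = (140 − 46) × 49.3 / (72 × 1) = 4634.2 / 72.00 ≈ 64.4 mL/min
|87.1 − 64.4| = 22.7 mL/min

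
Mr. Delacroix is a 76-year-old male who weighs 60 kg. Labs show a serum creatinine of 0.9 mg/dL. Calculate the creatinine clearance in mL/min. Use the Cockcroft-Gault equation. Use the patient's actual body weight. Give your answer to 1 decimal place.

CrCl = (140 − 76) × 60 / (72 × 0.9) = 3840.0 / 64.80 ≈ 59.3 mL/min

59.3 mL/min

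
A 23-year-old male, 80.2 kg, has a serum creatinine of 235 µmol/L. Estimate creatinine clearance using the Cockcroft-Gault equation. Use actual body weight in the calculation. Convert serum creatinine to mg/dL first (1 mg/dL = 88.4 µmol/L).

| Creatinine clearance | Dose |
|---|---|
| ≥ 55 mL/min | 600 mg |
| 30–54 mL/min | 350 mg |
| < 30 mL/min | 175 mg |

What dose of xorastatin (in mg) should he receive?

350 mg

SCr = 235 / 88.4 = 2.658 mg/dL
CrCl = (140 − 23) × 80.2 / (72 × 2.658) = 9383.4 / 191.38 ≈ 49.0 mL/min
CrCl ≈ 49 mL/min → bracket 30–54 mL/min.
Dose for this bracket: 350 mg.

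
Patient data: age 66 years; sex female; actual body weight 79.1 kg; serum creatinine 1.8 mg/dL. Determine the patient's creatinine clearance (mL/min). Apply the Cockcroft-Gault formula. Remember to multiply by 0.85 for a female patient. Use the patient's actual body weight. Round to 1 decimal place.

CrCl = (140 − 66) × 79.1 / (72 × 1.8) × 0.85 = 5853.4 / 129.60 × 0.85 ≈ 38.4 mL/min

38.4 mL/min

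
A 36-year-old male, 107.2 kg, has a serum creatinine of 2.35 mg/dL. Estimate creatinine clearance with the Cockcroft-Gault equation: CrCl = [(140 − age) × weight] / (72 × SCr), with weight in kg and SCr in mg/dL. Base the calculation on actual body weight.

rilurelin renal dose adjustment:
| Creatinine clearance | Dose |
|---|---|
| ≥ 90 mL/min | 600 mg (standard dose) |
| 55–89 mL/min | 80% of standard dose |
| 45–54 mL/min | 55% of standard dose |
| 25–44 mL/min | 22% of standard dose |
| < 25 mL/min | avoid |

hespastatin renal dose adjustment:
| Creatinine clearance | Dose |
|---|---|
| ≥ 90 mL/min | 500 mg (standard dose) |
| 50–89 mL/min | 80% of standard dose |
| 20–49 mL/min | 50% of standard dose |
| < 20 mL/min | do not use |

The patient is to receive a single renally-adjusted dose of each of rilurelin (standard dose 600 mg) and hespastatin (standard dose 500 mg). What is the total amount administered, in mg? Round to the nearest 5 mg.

880 mg

CrCl = (140 − 36) × 107.2 / (72 × 2.35) = 11148.8 / 169.20 ≈ 65.9 mL/min
CrCl ≈ 66 mL/min.
rilurelin: 55–89 mL/min → 80% of 600 mg = 480 mg.
hespastatin: 50–89 mL/min → 80% of 500 mg = 400 mg.
Total = 480 + 400 = 880 mg.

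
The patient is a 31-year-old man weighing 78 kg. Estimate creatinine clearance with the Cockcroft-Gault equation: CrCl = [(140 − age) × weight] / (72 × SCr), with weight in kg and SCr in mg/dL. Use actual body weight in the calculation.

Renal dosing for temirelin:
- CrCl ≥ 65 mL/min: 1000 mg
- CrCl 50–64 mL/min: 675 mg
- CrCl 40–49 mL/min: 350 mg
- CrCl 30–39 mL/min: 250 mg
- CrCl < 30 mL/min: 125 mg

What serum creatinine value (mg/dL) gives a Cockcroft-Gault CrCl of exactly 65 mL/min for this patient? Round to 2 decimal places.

Standard dose requires CrCl ≥ 65 mL/min.
Set (140 − 31) × 78 / (72 × SCr) = 65
SCr = (140 − 31) × 78 / (72 × 65) = 1.817 mg/dL

1.82 mg/dL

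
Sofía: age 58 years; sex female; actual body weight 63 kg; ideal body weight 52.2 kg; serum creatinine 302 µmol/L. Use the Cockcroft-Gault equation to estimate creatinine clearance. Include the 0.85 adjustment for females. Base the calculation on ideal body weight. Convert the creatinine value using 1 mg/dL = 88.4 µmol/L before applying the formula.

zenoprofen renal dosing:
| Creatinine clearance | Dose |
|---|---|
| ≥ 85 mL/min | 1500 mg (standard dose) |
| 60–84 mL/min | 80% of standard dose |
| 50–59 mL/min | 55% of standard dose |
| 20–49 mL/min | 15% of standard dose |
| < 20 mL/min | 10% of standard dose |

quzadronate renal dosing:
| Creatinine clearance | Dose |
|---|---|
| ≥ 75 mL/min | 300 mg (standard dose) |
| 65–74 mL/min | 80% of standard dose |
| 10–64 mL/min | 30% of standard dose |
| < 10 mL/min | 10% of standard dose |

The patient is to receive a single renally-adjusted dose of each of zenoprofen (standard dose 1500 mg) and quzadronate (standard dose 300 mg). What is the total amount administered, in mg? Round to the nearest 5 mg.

240 mg

SCr = 302 / 88.4 = 3.416 mg/dL
CrCl = (140 − 58) × 52.2 / (72 × 3.416) × 0.85 = 4280.4 / 245.95 × 0.85 ≈ 14.8 mL/min
CrCl ≈ 15 mL/min.
zenoprofen: < 20 mL/min → 10% of 1500 mg = 150 mg.
quzadronate: 10–64 mL/min → 30% of 300 mg = 90 mg.
Total = 150 + 90 = 240 mg.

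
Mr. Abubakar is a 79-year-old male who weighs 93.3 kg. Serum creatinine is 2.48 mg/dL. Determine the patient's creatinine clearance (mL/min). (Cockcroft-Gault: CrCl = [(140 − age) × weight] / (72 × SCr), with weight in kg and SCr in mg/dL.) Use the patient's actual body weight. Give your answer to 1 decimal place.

31.9 mL/min

CrCl = (140 − 79) × 93.3 / (72 × 2.48) = 5691.3 / 178.56 ≈ 31.9 mL/min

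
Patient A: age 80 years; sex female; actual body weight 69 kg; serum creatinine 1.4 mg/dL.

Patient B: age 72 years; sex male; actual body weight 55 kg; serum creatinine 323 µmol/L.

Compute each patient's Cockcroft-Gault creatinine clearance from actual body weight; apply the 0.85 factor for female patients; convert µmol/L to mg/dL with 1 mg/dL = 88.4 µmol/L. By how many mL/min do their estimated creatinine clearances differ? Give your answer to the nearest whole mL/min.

21 mL/min

Patient A: CrCl = (140 − 80) × 69 / (72 × 1.4) × 0.85 = 4140.0 / 100.80 × 0.85 ≈ 34.9 mL/min
Patient B: SCr = 323 / 88.4 = 3.654 mg/dL
Patient B: CrCl = (140 − 72) × 55 / (72 × 3.654) = 3740.0 / 263.09 ≈ 14.2 mL/min
|34.9 − 14.2| = 20.7 mL/min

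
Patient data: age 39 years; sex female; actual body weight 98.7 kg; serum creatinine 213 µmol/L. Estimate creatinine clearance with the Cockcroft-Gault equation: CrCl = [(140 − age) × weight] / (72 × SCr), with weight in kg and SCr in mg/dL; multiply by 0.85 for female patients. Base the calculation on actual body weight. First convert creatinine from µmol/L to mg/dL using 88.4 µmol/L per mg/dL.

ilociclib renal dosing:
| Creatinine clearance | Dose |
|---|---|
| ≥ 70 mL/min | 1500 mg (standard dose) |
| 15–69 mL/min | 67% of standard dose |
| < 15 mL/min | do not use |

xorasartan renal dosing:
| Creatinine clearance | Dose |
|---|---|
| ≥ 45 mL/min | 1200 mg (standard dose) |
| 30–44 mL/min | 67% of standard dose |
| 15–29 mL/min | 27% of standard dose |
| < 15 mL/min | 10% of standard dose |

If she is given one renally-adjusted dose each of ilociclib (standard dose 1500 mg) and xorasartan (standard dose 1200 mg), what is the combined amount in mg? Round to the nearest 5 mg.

SCr = 213 / 88.4 = 2.41 mg/dL
CrCl = (140 − 39) × 98.7 / (72 × 2.41) × 0.85 = 9968.7 / 173.52 × 0.85 ≈ 48.8 mL/min
CrCl ≈ 49 mL/min.
ilociclib: 15–69 mL/min → 67% of 1500 mg = 1005 mg.
xorasartan: ≥ 45 mL/min → 100% of 1200 mg = 1200 mg.
Total = 1005 + 1200 = 2205 mg.

2205 mg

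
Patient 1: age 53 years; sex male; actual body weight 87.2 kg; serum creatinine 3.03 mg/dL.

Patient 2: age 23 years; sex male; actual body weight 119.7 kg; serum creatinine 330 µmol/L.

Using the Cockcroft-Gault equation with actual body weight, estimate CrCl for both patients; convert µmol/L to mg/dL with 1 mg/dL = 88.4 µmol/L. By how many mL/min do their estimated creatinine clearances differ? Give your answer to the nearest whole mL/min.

Patient 1: CrCl = (140 − 53) × 87.2 / (72 × 3.03) = 7586.4 / 218.16 ≈ 34.8 mL/min
Patient 2: SCr = 330 / 88.4 = 3.733 mg/dL
Patient 2: CrCl = (140 − 23) × 119.7 / (72 × 3.733) = 14004.9 / 268.78 ≈ 52.1 mL/min
|34.8 − 52.1| = 17.3 mL/min

17 mL/min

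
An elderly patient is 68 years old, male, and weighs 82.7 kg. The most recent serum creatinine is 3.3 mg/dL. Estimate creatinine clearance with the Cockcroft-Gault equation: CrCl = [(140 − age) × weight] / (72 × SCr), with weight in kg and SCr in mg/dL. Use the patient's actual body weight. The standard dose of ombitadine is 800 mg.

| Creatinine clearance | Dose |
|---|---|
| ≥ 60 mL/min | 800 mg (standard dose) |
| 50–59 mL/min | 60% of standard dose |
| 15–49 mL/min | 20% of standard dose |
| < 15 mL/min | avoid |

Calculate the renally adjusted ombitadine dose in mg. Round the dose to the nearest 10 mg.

CrCl = (140 − 68) × 82.7 / (72 × 3.3) = 5954.4 / 237.60 ≈ 25.1 mL/min
CrCl ≈ 25 mL/min → bracket 15–49 mL/min.
20% of 800 mg = 160 mg

160 mg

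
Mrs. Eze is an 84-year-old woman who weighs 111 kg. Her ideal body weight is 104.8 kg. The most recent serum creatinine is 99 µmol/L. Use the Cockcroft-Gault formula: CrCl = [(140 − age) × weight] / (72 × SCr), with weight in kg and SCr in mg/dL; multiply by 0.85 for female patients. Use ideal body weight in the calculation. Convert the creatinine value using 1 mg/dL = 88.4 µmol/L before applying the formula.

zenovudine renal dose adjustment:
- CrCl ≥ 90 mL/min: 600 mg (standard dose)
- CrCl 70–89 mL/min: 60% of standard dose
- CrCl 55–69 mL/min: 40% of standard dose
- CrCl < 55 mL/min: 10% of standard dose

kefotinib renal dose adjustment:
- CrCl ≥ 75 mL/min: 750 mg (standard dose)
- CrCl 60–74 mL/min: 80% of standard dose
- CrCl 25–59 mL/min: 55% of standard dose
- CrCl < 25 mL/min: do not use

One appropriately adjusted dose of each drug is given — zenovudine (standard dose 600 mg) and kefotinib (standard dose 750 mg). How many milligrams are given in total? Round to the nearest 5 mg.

840 mg

SCr = 99 / 88.4 = 1.12 mg/dL
CrCl = (140 − 84) × 104.8 / (72 × 1.12) × 0.85 = 5868.8 / 80.64 × 0.85 ≈ 61.9 mL/min
CrCl ≈ 62 mL/min.
zenovudine: 55–69 mL/min → 40% of 600 mg = 240 mg.
kefotinib: 60–74 mL/min → 80% of 750 mg = 600 mg.
Total = 240 + 600 = 840 mg.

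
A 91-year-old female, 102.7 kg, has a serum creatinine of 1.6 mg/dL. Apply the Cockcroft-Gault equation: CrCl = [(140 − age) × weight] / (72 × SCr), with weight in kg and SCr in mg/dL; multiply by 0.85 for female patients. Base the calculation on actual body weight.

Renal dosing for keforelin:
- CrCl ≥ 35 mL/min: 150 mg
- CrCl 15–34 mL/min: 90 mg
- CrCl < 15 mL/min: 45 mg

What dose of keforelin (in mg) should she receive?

150 mg

CrCl = (140 − 91) × 102.7 / (72 × 1.6) × 0.85 = 5032.3 / 115.20 × 0.85 ≈ 37.1 mL/min
CrCl ≈ 37 mL/min → bracket ≥ 35 mL/min.
Dose for this bracket: 150 mg.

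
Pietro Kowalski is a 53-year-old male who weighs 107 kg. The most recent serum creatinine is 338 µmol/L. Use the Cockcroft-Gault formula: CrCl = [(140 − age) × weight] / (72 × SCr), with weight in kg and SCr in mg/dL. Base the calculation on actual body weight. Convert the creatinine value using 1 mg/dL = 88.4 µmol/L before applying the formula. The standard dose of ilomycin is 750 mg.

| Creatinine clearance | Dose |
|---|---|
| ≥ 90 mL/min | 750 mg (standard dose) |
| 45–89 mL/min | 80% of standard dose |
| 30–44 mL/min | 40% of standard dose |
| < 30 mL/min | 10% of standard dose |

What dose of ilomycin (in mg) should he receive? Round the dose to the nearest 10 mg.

SCr = 338 / 88.4 = 3.824 mg/dL
CrCl = (140 − 53) × 107 / (72 × 3.824) = 9309.0 / 275.33 ≈ 33.8 mL/min
CrCl ≈ 34 mL/min → bracket 30–44 mL/min.
40% of 750 mg = 300 mg

300 mg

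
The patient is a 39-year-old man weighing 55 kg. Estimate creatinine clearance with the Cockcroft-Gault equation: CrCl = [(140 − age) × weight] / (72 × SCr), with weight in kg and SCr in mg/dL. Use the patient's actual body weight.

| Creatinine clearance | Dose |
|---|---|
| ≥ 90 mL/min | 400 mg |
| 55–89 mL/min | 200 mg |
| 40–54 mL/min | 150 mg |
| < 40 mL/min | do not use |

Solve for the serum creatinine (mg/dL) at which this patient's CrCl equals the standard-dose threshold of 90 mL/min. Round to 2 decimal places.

0.86 mg/dL

Standard dose requires CrCl ≥ 90 mL/min.
Set (140 − 39) × 55 / (72 × SCr) = 90
SCr = (140 − 39) × 55 / (72 × 90) = 0.857 mg/dL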